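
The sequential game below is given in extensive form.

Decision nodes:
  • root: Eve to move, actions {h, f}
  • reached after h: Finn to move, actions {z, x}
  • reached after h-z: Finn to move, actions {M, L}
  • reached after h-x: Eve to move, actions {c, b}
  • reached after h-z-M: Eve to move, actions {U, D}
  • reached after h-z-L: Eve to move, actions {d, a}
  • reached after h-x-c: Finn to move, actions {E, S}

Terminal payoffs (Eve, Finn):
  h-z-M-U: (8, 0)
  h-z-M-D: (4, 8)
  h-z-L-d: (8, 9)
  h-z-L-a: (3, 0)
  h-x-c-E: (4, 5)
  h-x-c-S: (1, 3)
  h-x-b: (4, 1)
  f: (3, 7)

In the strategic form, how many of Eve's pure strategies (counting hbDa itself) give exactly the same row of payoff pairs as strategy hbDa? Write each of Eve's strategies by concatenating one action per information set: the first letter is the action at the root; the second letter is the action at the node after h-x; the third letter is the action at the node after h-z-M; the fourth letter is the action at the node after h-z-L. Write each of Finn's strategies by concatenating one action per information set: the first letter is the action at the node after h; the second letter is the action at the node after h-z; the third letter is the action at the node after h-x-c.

Row for hbDa (columns zME, zMS, zLE, zLS, xME, xMS, xLE, xLS): (4,8) (4,8) (3,0) (3,0) (4,1) (4,1) (4,1) (4,1).
Every one of Eve's information sets is on the play path for some reply by Finn when Eve follows hbDa.
Changing the action at any of them therefore changes at least one column, so only hbDa itself gives this row.

1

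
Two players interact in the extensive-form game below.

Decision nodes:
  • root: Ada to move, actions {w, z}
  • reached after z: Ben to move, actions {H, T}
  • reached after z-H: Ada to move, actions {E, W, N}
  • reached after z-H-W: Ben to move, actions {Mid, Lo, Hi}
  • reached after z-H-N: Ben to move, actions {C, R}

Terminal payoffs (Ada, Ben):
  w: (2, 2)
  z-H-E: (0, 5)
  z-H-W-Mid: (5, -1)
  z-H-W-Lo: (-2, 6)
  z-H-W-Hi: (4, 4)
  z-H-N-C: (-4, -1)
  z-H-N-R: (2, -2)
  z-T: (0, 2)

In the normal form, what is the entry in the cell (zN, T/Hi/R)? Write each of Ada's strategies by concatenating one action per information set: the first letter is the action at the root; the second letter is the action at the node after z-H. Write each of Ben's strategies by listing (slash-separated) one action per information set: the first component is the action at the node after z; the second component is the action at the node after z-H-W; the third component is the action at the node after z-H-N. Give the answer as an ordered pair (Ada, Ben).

Trace the play path from the root:
  Ada plays z
  Ben plays T at [z]
→ terminal payoff (0, 2).
(Ada's choice at the node after z-H is never reached on this path, so it doesn't affect the outcome.)

(0, 2)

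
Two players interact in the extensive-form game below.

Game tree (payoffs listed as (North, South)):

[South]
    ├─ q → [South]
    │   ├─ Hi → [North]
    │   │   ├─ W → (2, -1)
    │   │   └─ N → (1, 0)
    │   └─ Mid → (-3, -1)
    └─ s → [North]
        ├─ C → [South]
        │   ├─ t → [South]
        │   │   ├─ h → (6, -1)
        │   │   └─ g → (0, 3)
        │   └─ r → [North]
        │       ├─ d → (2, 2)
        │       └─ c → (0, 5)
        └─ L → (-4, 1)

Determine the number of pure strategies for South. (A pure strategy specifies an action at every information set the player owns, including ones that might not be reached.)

16

South owns the root with actions {q, s} — two choices.
South owns the node after q with actions {Hi, Mid} — two choices.
South owns the node after s-C with actions {t, r} — two choices.
South owns the node after s-C-t with actions {h, g} — two choices.
A pure strategy fixes one action at each information set independently, so the count is the product 2 × 2 × 2 × 2 = 16.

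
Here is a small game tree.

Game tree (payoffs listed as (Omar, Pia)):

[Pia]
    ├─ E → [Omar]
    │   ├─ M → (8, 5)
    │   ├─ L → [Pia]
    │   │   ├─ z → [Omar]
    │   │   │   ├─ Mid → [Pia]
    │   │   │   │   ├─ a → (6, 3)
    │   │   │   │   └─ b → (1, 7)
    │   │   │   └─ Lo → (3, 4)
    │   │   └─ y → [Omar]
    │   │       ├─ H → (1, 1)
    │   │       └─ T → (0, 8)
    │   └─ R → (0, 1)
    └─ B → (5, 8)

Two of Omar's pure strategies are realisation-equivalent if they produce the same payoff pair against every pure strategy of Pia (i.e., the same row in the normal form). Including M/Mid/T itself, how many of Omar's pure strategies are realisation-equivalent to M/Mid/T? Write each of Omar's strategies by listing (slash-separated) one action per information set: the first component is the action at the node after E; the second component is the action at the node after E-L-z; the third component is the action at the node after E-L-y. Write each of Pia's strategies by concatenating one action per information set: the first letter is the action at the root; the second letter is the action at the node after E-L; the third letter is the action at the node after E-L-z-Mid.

Row for M/Mid/T (columns Eza, Ezb, Eya, Eyb, Bza, Bzb, Bya, Byb): (8,5) (8,5) (8,5) (8,5) (5,8) (5,8) (5,8) (5,8).
Under M/Mid/T, Omar's choice at the node after E-L-z and at the node after E-L-y can never be reached regardless of what Pia does, so varying those choices leaves every outcome unchanged.
Holding the reachable choices fixed and varying the unreachable ones freely already gives 2 × 2 = 4 equivalent strategies.
No other strategy reproduces this row, so those 4 are the full class: M/Mid/H, M/Mid/T, M/Lo/H, M/Lo/T.

4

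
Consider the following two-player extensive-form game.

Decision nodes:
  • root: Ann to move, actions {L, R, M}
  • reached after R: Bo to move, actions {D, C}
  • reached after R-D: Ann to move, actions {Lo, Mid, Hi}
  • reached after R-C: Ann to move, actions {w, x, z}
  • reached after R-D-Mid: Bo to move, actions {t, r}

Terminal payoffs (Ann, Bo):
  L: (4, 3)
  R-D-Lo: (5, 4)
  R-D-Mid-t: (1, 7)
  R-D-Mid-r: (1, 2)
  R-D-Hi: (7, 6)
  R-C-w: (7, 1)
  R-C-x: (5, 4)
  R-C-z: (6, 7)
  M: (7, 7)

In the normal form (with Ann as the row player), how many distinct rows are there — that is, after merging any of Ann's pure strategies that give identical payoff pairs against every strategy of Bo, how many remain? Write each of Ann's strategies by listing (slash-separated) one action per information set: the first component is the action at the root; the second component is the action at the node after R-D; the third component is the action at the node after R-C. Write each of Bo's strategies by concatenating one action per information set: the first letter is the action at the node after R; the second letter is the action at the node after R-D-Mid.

11

Ann has 27 pure strategies: L/Lo/w, L/Lo/x, L/Lo/z, L/Mid/w, L/Mid/x, L/Mid/z, L/Hi/w, L/Hi/x, L/Hi/z, R/Lo/w, R/Lo/x, R/Lo/z, R/Mid/w, R/Mid/x, R/Mid/z, R/Hi/w, R/Hi/x, R/Hi/z, M/Lo/w, M/Lo/x, M/Lo/z, M/Mid/w, M/Mid/x, M/Mid/z, M/Hi/w, M/Hi/x, M/Hi/z. Columns: Dt, Dr, Ct, Cr.
{L/Lo/w, L/Lo/x, L/Lo/z, L/Mid/w, L/Mid/x, L/Mid/z, L/Hi/w, L/Hi/x, L/Hi/z} → row (4,3) (4,3) (4,3) (4,3)
{R/Lo/w} → row (5,4) (5,4) (7,1) (7,1)
{R/Lo/x} → row (5,4) (5,4) (5,4) (5,4)
{R/Lo/z} → row (5,4) (5,4) (6,7) (6,7)
{R/Mid/w} → row (1,7) (1,2) (7,1) (7,1)
{R/Mid/x} → row (1,7) (1,2) (5,4) (5,4)
{R/Mid/z} → row (1,7) (1,2) (6,7) (6,7)
{R/Hi/w} → row (7,6) (7,6) (7,1) (7,1)
{R/Hi/x} → row (7,6) (7,6) (5,4) (5,4)
{R/Hi/z} → row (7,6) (7,6) (6,7) (6,7)
{M/Lo/w, M/Lo/x, M/Lo/z, M/Mid/w, M/Mid/x, M/Mid/z, M/Hi/w, M/Hi/x, M/Hi/z} → row (7,7) (7,7) (7,7) (7,7)
That's 11 distinct rows out of 27 strategies.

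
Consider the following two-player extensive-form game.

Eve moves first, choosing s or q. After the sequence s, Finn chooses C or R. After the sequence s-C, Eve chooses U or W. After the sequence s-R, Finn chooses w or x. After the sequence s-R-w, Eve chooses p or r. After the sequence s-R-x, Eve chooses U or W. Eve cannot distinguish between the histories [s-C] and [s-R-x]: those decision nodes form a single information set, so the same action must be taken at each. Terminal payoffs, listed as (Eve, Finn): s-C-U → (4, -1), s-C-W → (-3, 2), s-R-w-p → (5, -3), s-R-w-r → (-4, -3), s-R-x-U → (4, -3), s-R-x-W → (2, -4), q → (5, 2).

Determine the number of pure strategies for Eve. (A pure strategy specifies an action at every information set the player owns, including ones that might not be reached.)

Eve owns the root with actions {s, q} — two choices.
Eve owns the information set {s-C, s-R-x} with actions {U, W} — two choices.
Eve owns the node after s-R-w with actions {p, r} — two choices.
A pure strategy fixes one action at each information set independently, so the count is the product 2 × 2 × 2 = 8.

8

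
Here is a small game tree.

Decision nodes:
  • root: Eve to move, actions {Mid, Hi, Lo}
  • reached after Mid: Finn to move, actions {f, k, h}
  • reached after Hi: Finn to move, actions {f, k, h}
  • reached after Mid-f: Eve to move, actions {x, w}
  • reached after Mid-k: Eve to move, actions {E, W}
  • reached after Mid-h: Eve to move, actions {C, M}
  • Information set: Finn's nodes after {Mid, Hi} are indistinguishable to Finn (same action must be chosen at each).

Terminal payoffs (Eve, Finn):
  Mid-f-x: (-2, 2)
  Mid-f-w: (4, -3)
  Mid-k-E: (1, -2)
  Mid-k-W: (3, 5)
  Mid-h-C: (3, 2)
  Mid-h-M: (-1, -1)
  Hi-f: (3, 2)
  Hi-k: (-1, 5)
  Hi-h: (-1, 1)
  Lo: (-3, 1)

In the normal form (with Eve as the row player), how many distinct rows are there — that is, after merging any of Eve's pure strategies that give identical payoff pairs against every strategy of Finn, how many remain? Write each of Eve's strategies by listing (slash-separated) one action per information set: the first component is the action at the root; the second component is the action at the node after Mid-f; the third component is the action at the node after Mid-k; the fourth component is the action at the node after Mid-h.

10

Eve has 24 pure strategies: Mid/x/E/C, Mid/x/E/M, Mid/x/W/C, Mid/x/W/M, Mid/w/E/C, Mid/w/E/M, Mid/w/W/C, Mid/w/W/M, Hi/x/E/C, Hi/x/E/M, Hi/x/W/C, Hi/x/W/M, Hi/w/E/C, Hi/w/E/M, Hi/w/W/C, Hi/w/W/M, Lo/x/E/C, Lo/x/E/M, Lo/x/W/C, Lo/x/W/M, Lo/w/E/C, Lo/w/E/M, Lo/w/W/C, Lo/w/W/M. Columns: f, k, h.
{Mid/x/E/C} → row (-2,2) (1,-2) (3,2)
{Mid/x/E/M} → row (-2,2) (1,-2) (-1,-1)
{Mid/x/W/C} → row (-2,2) (3,5) (3,2)
{Mid/x/W/M} → row (-2,2) (3,5) (-1,-1)
{Mid/w/E/C} → row (4,-3) (1,-2) (3,2)
{Mid/w/E/M} → row (4,-3) (1,-2) (-1,-1)
{Mid/w/W/C} → row (4,-3) (3,5) (3,2)
{Mid/w/W/M} → row (4,-3) (3,5) (-1,-1)
{Hi/x/E/C, Hi/x/E/M, Hi/x/W/C, Hi/x/W/M, Hi/w/E/C, Hi/w/E/M, Hi/w/W/C, Hi/w/W/M} → row (3,2) (-1,5) (-1,1)
{Lo/x/E/C, Lo/x/E/M, Lo/x/W/C, Lo/x/W/M, Lo/w/E/C, Lo/w/E/M, Lo/w/W/C, Lo/w/W/M} → row (-3,1) (-3,1) (-3,1)
That's 10 distinct rows out of 24 strategies.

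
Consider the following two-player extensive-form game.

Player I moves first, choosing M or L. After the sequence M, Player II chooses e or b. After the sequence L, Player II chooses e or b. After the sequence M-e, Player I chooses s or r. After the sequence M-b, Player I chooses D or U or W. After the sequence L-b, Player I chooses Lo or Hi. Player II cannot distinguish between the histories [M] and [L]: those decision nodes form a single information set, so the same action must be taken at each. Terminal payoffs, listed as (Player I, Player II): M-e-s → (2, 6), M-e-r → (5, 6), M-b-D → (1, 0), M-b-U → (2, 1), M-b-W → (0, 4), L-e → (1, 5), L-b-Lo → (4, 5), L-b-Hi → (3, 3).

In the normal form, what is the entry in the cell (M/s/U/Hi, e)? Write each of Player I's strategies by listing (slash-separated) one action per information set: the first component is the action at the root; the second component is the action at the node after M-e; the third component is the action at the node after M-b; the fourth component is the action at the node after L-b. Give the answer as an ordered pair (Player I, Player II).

Trace the play path from the root:
  Player I plays M
  Player II plays e at [M]
  Player I plays s at [M-e]
→ terminal payoff (2, 6).
(Player I's choice at the node after M-b is never reached on this path, so it doesn't affect the outcome.)

(2, 6)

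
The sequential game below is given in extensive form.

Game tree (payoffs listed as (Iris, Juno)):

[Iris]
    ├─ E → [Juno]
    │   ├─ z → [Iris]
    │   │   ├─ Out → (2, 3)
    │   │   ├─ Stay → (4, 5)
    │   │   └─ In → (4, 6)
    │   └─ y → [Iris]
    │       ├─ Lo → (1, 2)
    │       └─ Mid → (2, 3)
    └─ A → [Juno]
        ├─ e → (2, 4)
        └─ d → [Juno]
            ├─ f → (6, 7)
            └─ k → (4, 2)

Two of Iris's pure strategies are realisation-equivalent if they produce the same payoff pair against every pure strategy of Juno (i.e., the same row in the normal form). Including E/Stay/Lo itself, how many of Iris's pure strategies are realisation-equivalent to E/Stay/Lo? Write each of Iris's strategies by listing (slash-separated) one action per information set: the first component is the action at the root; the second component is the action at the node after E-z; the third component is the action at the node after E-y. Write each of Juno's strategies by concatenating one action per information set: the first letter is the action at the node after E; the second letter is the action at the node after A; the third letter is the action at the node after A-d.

Row for E/Stay/Lo (columns zef, zek, zdf, zdk, yef, yek, ydf, ydk): (4,5) (4,5) (4,5) (4,5) (1,2) (1,2) (1,2) (1,2).
Every one of Iris's information sets is on the play path for some reply by Juno when Iris follows E/Stay/Lo.
Changing the action at any of them therefore changes at least one column, so only E/Stay/Lo itself gives this row.

1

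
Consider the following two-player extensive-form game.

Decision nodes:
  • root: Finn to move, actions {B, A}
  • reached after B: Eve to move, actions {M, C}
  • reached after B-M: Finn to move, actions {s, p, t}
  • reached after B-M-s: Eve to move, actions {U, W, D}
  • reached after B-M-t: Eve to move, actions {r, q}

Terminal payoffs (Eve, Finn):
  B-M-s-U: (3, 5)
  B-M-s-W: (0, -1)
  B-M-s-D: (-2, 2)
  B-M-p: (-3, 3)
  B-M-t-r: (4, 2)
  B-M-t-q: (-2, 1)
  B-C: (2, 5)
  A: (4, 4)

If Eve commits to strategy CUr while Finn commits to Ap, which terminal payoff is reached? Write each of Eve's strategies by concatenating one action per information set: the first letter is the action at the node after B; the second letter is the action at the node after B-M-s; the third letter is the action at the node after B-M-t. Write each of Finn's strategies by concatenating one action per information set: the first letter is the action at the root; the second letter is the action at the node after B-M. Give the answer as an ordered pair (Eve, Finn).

Trace the play path from the root:
  Finn plays A
→ terminal payoff (4, 4).
(Eve's choice at the node after B is never reached on this path, so it doesn't affect the outcome.)

(4, 4)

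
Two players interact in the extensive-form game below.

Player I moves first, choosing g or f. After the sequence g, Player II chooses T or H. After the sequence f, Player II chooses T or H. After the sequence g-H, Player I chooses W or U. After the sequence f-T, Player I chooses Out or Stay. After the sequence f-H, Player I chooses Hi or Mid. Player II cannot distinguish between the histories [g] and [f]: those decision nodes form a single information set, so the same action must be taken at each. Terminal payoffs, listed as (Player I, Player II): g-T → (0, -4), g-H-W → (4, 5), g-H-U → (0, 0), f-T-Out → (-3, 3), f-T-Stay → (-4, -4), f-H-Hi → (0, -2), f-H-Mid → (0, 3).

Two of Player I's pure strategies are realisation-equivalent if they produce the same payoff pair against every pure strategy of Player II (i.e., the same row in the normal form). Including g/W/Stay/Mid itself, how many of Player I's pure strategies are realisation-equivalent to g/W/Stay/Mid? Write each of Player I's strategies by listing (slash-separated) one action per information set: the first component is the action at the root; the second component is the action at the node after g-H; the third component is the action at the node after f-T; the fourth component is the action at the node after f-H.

Row for g/W/Stay/Mid (columns T, H): (0,-4) (4,5).
Under g/W/Stay/Mid, Player I's choice at the node after f-T and at the node after f-H can never be reached regardless of what Player II does, so varying those choices leaves every outcome unchanged.
Holding the reachable choices fixed and varying the unreachable ones freely already gives 2 × 2 = 4 equivalent strategies.
No other strategy reproduces this row, so those 4 are the full class: g/W/Out/Hi, g/W/Out/Mid, g/W/Stay/Hi, g/W/Stay/Mid.

4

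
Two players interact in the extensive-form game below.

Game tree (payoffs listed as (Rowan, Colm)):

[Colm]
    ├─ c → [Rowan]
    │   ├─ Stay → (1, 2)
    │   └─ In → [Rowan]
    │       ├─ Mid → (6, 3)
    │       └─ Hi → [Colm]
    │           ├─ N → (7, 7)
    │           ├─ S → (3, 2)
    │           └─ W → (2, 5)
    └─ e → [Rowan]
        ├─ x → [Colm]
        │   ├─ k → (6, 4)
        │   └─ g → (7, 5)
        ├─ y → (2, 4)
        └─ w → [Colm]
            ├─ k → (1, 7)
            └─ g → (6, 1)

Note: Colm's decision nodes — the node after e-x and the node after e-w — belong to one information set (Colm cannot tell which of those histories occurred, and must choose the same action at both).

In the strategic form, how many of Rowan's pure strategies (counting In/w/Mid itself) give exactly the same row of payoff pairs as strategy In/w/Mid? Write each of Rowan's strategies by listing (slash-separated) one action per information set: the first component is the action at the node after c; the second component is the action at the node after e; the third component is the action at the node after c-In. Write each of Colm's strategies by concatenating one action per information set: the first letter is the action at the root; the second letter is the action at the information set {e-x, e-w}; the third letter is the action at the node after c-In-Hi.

Row for In/w/Mid (columns ckN, ckS, ckW, cgN, cgS, cgW, ekN, ekS, ekW, egN, egS, egW): (6,3) (6,3) (6,3) (6,3) (6,3) (6,3) (1,7) (1,7) (1,7) (6,1) (6,1) (6,1).
Every one of Rowan's information sets is on the play path for some reply by Colm when Rowan follows In/w/Mid.
Changing the action at any of them therefore changes at least one column, so only In/w/Mid itself gives this row.

1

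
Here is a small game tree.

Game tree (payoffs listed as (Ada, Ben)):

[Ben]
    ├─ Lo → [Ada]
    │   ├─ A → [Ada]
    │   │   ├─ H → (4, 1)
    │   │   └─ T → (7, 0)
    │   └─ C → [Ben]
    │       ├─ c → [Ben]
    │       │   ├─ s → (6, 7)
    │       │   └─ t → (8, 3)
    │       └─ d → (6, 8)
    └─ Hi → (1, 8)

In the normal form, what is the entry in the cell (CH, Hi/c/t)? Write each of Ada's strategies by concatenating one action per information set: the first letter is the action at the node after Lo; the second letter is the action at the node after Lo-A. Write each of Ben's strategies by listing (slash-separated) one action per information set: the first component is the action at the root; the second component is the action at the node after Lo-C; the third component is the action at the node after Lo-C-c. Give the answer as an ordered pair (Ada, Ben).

Trace the play path from the root:
  Ben plays Hi
→ terminal payoff (1, 8).
(Ada's choice at the node after Lo is never reached on this path, so it doesn't affect the outcome.)

(1, 8)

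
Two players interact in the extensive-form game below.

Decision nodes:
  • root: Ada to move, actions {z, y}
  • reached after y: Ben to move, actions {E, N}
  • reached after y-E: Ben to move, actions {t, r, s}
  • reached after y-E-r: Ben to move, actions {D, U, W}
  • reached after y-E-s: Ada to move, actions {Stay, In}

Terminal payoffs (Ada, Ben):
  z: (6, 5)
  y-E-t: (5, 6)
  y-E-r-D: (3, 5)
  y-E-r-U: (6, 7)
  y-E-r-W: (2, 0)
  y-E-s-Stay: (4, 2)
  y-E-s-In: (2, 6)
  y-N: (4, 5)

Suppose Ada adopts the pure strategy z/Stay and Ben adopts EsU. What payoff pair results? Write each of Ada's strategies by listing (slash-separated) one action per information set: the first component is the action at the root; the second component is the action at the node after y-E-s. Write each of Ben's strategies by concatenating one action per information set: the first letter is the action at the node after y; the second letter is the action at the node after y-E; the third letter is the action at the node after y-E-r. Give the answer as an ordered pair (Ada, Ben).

(6, 5)

Trace the play path from the root:
  Ada plays z
→ terminal payoff (6, 5).
(Ada's choice at the node after y-E-s is never reached on this path, so it doesn't affect the outcome.)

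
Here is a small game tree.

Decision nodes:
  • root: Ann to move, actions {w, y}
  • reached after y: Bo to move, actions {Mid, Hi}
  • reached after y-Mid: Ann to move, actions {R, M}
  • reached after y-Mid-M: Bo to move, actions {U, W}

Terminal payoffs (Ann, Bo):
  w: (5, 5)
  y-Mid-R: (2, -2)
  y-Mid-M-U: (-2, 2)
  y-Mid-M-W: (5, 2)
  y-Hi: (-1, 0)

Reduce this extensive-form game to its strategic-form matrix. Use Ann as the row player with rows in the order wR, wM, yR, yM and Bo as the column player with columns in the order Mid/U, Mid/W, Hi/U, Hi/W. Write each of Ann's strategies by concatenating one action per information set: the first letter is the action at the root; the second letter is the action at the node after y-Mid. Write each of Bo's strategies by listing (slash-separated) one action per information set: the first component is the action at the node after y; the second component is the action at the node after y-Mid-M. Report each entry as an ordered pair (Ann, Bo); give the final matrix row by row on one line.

wR: (5,5) (5,5) (5,5) (5,5) | wM: (5,5) (5,5) (5,5) (5,5) | yR: (2,-2) (2,-2) (-1,0) (-1,0) | yM: (-2,2) (5,2) (-1,0) (-1,0)

Row wR: Mid/U→(5,5), Mid/W→(5,5), Hi/U→(5,5), Hi/W→(5,5)
Row wM: Mid/U→(5,5), Mid/W→(5,5), Hi/U→(5,5), Hi/W→(5,5)
Row yR: Mid/U→(2,-2), Mid/W→(2,-2), Hi/U→(-1,0), Hi/W→(-1,0)
Row yM: Mid/U→(-2,2), Mid/W→(5,2), Hi/U→(-1,0), Hi/W→(-1,0)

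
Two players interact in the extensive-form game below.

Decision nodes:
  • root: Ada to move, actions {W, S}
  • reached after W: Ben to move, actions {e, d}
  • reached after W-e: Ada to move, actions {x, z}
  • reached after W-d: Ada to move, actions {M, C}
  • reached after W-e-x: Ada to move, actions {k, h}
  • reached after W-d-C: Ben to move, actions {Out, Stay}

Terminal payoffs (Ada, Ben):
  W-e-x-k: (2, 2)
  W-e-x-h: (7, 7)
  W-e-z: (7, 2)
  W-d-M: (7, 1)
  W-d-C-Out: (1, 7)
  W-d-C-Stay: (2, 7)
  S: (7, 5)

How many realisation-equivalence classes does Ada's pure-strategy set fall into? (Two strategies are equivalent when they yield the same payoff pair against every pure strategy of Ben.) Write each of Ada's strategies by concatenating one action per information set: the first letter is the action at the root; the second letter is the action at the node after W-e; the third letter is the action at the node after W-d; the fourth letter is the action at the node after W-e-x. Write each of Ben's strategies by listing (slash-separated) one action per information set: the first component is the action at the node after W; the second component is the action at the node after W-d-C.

Ada has 16 pure strategies: WxMk, WxMh, WxCk, WxCh, WzMk, WzMh, WzCk, WzCh, SxMk, SxMh, SxCk, SxCh, SzMk, SzMh, SzCk, SzCh. Columns: e/Out, e/Stay, d/Out, d/Stay.
{WxMk} → row (2,2) (2,2) (7,1) (7,1)
{WxMh} → row (7,7) (7,7) (7,1) (7,1)
{WxCk} → row (2,2) (2,2) (1,7) (2,7)
{WxCh} → row (7,7) (7,7) (1,7) (2,7)
{WzMk, WzMh} → row (7,2) (7,2) (7,1) (7,1)
{WzCk, WzCh} → row (7,2) (7,2) (1,7) (2,7)
{SxMk, SxMh, SxCk, SxCh, SzMk, SzMh, SzCk, SzCh} → row (7,5) (7,5) (7,5) (7,5)
That's 7 distinct rows out of 16 strategies.

7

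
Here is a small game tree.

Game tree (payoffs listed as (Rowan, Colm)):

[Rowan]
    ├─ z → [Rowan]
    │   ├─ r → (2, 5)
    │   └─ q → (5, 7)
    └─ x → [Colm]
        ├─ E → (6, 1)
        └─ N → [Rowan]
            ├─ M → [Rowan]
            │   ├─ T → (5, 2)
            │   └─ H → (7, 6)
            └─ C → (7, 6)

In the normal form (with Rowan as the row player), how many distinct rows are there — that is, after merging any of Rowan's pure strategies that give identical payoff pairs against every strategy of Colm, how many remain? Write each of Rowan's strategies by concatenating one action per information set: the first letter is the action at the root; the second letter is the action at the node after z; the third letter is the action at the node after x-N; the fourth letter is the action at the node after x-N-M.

4

Rowan has 16 pure strategies: zrMT, zrMH, zrCT, zrCH, zqMT, zqMH, zqCT, zqCH, xrMT, xrMH, xrCT, xrCH, xqMT, xqMH, xqCT, xqCH. Columns: E, N.
{zrMT, zrMH, zrCT, zrCH} → row (2,5) (2,5)
{zqMT, zqMH, zqCT, zqCH} → row (5,7) (5,7)
{xrMT, xqMT} → row (6,1) (5,2)
{xrMH, xrCT, xrCH, xqMH, xqCT, xqCH} → row (6,1) (7,6)
That's 4 distinct rows out of 16 strategies.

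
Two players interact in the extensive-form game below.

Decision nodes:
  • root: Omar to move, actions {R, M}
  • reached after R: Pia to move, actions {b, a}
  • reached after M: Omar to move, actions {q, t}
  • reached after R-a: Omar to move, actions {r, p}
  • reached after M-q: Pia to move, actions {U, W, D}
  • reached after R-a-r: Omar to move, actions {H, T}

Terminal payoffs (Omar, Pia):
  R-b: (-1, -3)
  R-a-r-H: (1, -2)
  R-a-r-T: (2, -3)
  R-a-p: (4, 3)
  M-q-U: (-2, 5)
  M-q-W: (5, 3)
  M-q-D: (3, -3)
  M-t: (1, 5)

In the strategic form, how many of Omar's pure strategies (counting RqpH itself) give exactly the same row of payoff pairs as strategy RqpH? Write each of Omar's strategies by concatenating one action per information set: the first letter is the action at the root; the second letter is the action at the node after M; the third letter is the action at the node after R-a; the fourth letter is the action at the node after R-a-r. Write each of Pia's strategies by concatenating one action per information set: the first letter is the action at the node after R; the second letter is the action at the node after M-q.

Row for RqpH (columns bU, bW, bD, aU, aW, aD): (-1,-3) (-1,-3) (-1,-3) (4,3) (4,3) (4,3).
Under RqpH, Omar's choice at the node after M and at the node after R-a-r can never be reached regardless of what Pia does, so varying those choices leaves every outcome unchanged.
Holding the reachable choices fixed and varying the unreachable ones freely already gives 2 × 2 = 4 equivalent strategies.
No other strategy reproduces this row, so those 4 are the full class: RqpH, RqpT, RtpH, RtpT.

4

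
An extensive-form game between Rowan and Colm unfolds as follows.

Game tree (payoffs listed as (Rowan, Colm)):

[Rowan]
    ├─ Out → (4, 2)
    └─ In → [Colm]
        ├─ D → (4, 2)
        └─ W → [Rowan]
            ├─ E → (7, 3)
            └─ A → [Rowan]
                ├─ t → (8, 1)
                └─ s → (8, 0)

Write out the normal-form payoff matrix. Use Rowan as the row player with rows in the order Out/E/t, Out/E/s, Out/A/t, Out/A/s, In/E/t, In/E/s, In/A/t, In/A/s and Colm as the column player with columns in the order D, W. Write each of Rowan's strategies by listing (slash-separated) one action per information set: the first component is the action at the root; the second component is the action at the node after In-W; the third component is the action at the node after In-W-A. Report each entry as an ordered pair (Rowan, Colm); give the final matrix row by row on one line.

Out/E/t: (4,2) (4,2) | Out/E/s: (4,2) (4,2) | Out/A/t: (4,2) (4,2) | Out/A/s: (4,2) (4,2) | In/E/t: (4,2) (7,3) | In/E/s: (4,2) (7,3) | In/A/t: (4,2) (8,1) | In/A/s: (4,2) (8,0)

               D        W
Out/E/t    (4,2)    (4,2)
Out/E/s    (4,2)    (4,2)
Out/A/t    (4,2)    (4,2)
Out/A/s    (4,2)    (4,2)
 In/E/t    (4,2)    (7,3)
 In/E/s    (4,2)    (7,3)
 In/A/t    (4,2)    (8,1)
 In/A/s    (4,2)    (8,0)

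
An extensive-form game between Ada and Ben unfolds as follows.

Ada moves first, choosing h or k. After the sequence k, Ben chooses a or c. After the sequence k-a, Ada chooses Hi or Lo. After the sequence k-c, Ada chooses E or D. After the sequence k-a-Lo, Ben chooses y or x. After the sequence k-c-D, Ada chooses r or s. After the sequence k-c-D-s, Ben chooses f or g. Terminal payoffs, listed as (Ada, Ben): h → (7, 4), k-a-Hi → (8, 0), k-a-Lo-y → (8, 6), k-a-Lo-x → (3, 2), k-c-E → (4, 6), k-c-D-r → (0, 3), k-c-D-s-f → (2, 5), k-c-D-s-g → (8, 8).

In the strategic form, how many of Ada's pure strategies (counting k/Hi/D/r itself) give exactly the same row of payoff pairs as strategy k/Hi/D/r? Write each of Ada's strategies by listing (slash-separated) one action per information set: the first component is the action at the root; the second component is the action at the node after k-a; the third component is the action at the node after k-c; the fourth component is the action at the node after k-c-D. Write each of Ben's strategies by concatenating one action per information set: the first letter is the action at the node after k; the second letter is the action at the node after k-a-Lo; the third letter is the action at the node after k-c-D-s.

1

Row for k/Hi/D/r (columns ayf, ayg, axf, axg, cyf, cyg, cxf, cxg): (8,0) (8,0) (8,0) (8,0) (0,3) (0,3) (0,3) (0,3).
Every one of Ada's information sets is on the play path for some reply by Ben when Ada follows k/Hi/D/r.
Changing the action at any of them therefore changes at least one column, so only k/Hi/D/r itself gives this row.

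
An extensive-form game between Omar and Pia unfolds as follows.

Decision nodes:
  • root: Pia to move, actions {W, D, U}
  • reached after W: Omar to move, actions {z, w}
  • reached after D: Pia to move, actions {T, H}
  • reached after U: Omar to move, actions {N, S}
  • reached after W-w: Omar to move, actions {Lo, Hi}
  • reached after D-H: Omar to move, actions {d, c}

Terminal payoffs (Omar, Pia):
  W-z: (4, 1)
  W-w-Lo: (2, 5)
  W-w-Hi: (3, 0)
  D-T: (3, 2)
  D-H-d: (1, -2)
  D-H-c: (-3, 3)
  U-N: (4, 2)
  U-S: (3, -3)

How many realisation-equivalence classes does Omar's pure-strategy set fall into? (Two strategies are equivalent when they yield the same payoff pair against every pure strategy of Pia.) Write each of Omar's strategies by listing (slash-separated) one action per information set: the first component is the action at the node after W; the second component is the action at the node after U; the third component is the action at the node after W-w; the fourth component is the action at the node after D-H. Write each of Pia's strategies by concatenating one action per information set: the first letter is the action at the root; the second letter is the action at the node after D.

12

Omar has 16 pure strategies: z/N/Lo/d, z/N/Lo/c, z/N/Hi/d, z/N/Hi/c, z/S/Lo/d, z/S/Lo/c, z/S/Hi/d, z/S/Hi/c, w/N/Lo/d, w/N/Lo/c, w/N/Hi/d, w/N/Hi/c, w/S/Lo/d, w/S/Lo/c, w/S/Hi/d, w/S/Hi/c. Columns: WT, WH, DT, DH, UT, UH.
{z/N/Lo/d, z/N/Hi/d} → row (4,1) (4,1) (3,2) (1,-2) (4,2) (4,2)
{z/N/Lo/c, z/N/Hi/c} → row (4,1) (4,1) (3,2) (-3,3) (4,2) (4,2)
{z/S/Lo/d, z/S/Hi/d} → row (4,1) (4,1) (3,2) (1,-2) (3,-3) (3,-3)
{z/S/Lo/c, z/S/Hi/c} → row (4,1) (4,1) (3,2) (-3,3) (3,-3) (3,-3)
{w/N/Lo/d} → row (2,5) (2,5) (3,2) (1,-2) (4,2) (4,2)
{w/N/Lo/c} → row (2,5) (2,5) (3,2) (-3,3) (4,2) (4,2)
{w/N/Hi/d} → row (3,0) (3,0) (3,2) (1,-2) (4,2) (4,2)
{w/N/Hi/c} → row (3,0) (3,0) (3,2) (-3,3) (4,2) (4,2)
{w/S/Lo/d} → row (2,5) (2,5) (3,2) (1,-2) (3,-3) (3,-3)
{w/S/Lo/c} → row (2,5) (2,5) (3,2) (-3,3) (3,-3) (3,-3)
{w/S/Hi/d} → row (3,0) (3,0) (3,2) (1,-2) (3,-3) (3,-3)
{w/S/Hi/c} → row (3,0) (3,0) (3,2) (-3,3) (3,-3) (3,-3)
That's 12 distinct rows out of 16 strategies.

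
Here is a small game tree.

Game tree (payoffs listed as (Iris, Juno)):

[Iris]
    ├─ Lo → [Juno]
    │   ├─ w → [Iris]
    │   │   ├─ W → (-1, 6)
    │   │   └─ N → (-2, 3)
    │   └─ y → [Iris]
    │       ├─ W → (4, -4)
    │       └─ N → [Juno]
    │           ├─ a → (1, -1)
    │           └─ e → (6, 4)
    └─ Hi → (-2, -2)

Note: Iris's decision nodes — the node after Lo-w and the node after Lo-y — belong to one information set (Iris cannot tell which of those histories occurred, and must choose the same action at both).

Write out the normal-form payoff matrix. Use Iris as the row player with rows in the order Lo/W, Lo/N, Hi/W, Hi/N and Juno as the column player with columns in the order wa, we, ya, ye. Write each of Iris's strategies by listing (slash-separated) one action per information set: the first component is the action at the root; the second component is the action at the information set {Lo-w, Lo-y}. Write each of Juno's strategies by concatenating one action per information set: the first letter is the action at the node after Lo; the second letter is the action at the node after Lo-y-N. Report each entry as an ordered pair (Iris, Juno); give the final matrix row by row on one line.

Row Lo/W: wa→(-1,6), we→(-1,6), ya→(4,-4), ye→(4,-4)
Row Lo/N: wa→(-2,3), we→(-2,3), ya→(1,-1), ye→(6,4)
Row Hi/W: wa→(-2,-2), we→(-2,-2), ya→(-2,-2), ye→(-2,-2)
Row Hi/N: wa→(-2,-2), we→(-2,-2), ya→(-2,-2), ye→(-2,-2)

Lo/W: (-1,6) (-1,6) (4,-4) (4,-4) | Lo/N: (-2,3) (-2,3) (1,-1) (6,4) | Hi/W: (-2,-2) (-2,-2) (-2,-2) (-2,-2) | Hi/N: (-2,-2) (-2,-2) (-2,-2) (-2,-2)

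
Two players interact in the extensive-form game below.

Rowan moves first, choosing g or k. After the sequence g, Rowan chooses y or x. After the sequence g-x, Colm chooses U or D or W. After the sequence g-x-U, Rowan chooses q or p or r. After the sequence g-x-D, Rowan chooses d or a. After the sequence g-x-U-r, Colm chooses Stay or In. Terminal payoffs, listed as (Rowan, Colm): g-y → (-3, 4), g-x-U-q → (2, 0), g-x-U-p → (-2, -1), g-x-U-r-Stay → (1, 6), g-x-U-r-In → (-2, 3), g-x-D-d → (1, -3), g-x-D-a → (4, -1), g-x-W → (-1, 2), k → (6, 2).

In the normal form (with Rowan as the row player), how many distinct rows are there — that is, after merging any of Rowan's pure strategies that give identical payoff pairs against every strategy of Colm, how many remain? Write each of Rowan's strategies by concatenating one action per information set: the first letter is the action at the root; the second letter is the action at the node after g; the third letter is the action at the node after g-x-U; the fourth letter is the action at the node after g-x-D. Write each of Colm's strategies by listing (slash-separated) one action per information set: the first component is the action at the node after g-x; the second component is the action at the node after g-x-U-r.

8

Rowan has 24 pure strategies: gyqd, gyqa, gypd, gypa, gyrd, gyra, gxqd, gxqa, gxpd, gxpa, gxrd, gxra, kyqd, kyqa, kypd, kypa, kyrd, kyra, kxqd, kxqa, kxpd, kxpa, kxrd, kxra. Columns: U/Stay, U/In, D/Stay, D/In, W/Stay, W/In.
{gyqd, gyqa, gypd, gypa, gyrd, gyra} → row (-3,4) (-3,4) (-3,4) (-3,4) (-3,4) (-3,4)
{gxqd} → row (2,0) (2,0) (1,-3) (1,-3) (-1,2) (-1,2)
{gxqa} → row (2,0) (2,0) (4,-1) (4,-1) (-1,2) (-1,2)
{gxpd} → row (-2,-1) (-2,-1) (1,-3) (1,-3) (-1,2) (-1,2)
{gxpa} → row (-2,-1) (-2,-1) (4,-1) (4,-1) (-1,2) (-1,2)
{gxrd} → row (1,6) (-2,3) (1,-3) (1,-3) (-1,2) (-1,2)
{gxra} → row (1,6) (-2,3) (4,-1) (4,-1) (-1,2) (-1,2)
{kyqd, kyqa, kypd, kypa, kyrd, kyra, kxqd, kxqa, kxpd, kxpa, kxrd, kxra} → row (6,2) (6,2) (6,2) (6,2) (6,2) (6,2)
That's 8 distinct rows out of 24 strategies.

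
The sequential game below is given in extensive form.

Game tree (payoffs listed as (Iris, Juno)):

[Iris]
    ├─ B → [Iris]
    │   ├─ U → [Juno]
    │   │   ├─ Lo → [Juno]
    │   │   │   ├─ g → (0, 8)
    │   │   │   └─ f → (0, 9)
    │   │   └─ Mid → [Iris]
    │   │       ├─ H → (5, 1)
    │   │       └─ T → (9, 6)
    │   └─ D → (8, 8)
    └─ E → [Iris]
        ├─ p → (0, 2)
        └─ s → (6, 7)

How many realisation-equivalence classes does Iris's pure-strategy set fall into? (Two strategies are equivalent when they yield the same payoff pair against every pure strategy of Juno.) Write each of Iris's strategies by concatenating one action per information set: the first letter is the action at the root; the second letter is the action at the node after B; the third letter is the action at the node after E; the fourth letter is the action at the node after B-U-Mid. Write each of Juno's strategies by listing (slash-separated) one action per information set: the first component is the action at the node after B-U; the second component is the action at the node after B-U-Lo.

Iris has 16 pure strategies: BUpH, BUpT, BUsH, BUsT, BDpH, BDpT, BDsH, BDsT, EUpH, EUpT, EUsH, EUsT, EDpH, EDpT, EDsH, EDsT. Columns: Lo/g, Lo/f, Mid/g, Mid/f.
{BUpH, BUsH} → row (0,8) (0,9) (5,1) (5,1)
{BUpT, BUsT} → row (0,8) (0,9) (9,6) (9,6)
{BDpH, BDpT, BDsH, BDsT} → row (8,8) (8,8) (8,8) (8,8)
{EUpH, EUpT, EDpH, EDpT} → row (0,2) (0,2) (0,2) (0,2)
{EUsH, EUsT, EDsH, EDsT} → row (6,7) (6,7) (6,7) (6,7)
That's 5 distinct rows out of 16 strategies.

5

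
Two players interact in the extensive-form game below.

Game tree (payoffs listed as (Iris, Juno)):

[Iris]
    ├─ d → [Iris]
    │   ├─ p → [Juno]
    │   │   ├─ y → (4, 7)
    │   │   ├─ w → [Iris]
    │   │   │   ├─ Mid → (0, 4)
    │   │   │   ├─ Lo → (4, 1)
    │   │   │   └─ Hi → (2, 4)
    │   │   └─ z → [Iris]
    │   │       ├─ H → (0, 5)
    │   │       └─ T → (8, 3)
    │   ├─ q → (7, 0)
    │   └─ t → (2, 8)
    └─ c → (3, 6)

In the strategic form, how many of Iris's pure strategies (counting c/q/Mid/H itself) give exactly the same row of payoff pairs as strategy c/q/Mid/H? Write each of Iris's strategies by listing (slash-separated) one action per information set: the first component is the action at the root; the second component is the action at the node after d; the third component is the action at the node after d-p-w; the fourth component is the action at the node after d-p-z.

18

Row for c/q/Mid/H (columns y, w, z): (3,6) (3,6) (3,6).
Under c/q/Mid/H, Iris's choice at the node after d and at the node after d-p-w and at the node after d-p-z can never be reached regardless of what Juno does, so varying those choices leaves every outcome unchanged.
Holding the reachable choices fixed and varying the unreachable ones freely already gives 3 × 3 × 2 = 18 equivalent strategies.
No other strategy reproduces this row, so those 18 are the full class: c/p/Mid/H, c/p/Mid/T, c/p/Lo/H, c/p/Lo/T, c/p/Hi/H, c/p/Hi/T, c/q/Mid/H, c/q/Mid/T, c/q/Lo/H, c/q/Lo/T, c/q/Hi/H, c/q/Hi/T, c/t/Mid/H, c/t/Mid/T, c/t/Lo/H, c/t/Lo/T, c/t/Hi/H, c/t/Hi/T.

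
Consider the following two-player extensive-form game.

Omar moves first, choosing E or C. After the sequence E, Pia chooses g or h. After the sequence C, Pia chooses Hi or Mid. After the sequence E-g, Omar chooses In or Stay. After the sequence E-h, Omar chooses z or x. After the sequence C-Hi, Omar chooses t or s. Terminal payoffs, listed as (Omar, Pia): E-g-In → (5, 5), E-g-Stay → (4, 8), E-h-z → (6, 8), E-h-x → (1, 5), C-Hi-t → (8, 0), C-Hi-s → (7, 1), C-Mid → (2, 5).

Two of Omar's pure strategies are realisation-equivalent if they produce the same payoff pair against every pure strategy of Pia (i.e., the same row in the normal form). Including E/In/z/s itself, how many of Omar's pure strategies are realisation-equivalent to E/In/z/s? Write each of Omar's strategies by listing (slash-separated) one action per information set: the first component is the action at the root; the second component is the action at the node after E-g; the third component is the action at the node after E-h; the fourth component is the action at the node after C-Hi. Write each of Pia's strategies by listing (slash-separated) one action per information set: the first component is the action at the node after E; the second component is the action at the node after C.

Row for E/In/z/s (columns g/Hi, g/Mid, h/Hi, h/Mid): (5,5) (5,5) (6,8) (6,8).
Under E/In/z/s, Omar's choice at the node after C-Hi can never be reached regardless of what Pia does, so varying those choices leaves every outcome unchanged.
Holding the reachable choices fixed and varying the unreachable one freely already gives 2 equivalent strategies.
No other strategy reproduces this row, so those 2 are the full class: E/In/z/t, E/In/z/s.

2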